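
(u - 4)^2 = u^2 - 8*u + 16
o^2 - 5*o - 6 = (o - 6)*(o + 1)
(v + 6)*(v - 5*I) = v^2 + 6*v - 5*I*v - 30*I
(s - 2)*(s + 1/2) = s^2 - 3*s/2 - 1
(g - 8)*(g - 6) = g^2 - 14*g + 48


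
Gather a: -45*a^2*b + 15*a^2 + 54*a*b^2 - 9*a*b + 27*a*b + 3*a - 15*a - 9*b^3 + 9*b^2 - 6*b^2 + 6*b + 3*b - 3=a^2*(15 - 45*b) + a*(54*b^2 + 18*b - 12) - 9*b^3 + 3*b^2 + 9*b - 3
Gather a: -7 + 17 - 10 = 0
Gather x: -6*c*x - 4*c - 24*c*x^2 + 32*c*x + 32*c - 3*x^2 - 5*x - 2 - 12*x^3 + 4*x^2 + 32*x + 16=28*c - 12*x^3 + x^2*(1 - 24*c) + x*(26*c + 27) + 14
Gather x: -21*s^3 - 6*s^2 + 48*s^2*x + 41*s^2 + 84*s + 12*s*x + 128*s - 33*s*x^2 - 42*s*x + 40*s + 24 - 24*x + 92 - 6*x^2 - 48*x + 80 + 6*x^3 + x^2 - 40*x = -21*s^3 + 35*s^2 + 252*s + 6*x^3 + x^2*(-33*s - 5) + x*(48*s^2 - 30*s - 112) + 196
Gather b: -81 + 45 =-36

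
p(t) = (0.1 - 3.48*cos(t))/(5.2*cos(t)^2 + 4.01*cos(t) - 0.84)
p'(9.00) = -243.78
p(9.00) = -18.50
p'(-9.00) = 243.78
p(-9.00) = -18.50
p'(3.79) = 16.70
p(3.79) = -3.92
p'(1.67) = -1.98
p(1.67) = -0.37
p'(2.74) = -467.02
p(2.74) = -26.32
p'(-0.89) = 0.50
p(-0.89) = -0.56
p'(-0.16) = 0.05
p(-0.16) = -0.41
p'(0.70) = -0.29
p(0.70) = -0.49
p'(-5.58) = -0.29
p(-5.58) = -0.49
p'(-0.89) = 0.50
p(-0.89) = -0.56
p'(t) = (0.1 - 3.48*cos(t))*(10.4*sin(t)*cos(t) + 4.01*sin(t))/(5.2*cos(t)^2 + 4.01*cos(t) - 0.84)^2 + 3.48*sin(t)/(5.2*cos(t)^2 + 4.01*cos(t) - 0.84)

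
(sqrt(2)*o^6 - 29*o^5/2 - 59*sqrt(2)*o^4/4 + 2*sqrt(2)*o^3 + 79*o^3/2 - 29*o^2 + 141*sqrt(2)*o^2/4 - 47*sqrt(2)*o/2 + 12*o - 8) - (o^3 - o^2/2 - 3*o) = sqrt(2)*o^6 - 29*o^5/2 - 59*sqrt(2)*o^4/4 + 2*sqrt(2)*o^3 + 77*o^3/2 - 57*o^2/2 + 141*sqrt(2)*o^2/4 - 47*sqrt(2)*o/2 + 15*o - 8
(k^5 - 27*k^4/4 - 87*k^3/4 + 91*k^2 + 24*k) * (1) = k^5 - 27*k^4/4 - 87*k^3/4 + 91*k^2 + 24*k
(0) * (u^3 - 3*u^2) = 0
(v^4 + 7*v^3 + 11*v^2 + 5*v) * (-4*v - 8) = -4*v^5 - 36*v^4 - 100*v^3 - 108*v^2 - 40*v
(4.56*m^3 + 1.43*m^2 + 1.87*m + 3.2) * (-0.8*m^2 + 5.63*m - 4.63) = -3.648*m^5 + 24.5288*m^4 - 14.5579*m^3 + 1.3472*m^2 + 9.3579*m - 14.816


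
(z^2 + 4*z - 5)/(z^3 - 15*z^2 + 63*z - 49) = (z + 5)/(z^2 - 14*z + 49)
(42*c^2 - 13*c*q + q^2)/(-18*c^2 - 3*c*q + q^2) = (-7*c + q)/(3*c + q)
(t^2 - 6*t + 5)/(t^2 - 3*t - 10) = (t - 1)/(t + 2)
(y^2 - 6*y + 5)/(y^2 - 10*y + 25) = (y - 1)/(y - 5)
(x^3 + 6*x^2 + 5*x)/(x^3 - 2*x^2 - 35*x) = (x + 1)/(x - 7)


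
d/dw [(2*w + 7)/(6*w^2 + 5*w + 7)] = (12*w^2 + 10*w - (2*w + 7)*(12*w + 5) + 14)/(6*w^2 + 5*w + 7)^2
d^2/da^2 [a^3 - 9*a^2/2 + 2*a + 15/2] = 6*a - 9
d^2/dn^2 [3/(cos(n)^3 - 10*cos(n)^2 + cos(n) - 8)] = 3*((7*cos(n) - 80*cos(2*n) + 9*cos(3*n))*(cos(n)^3 - 10*cos(n)^2 + cos(n) - 8)/4 + 2*(3*cos(n)^2 - 20*cos(n) + 1)^2*sin(n)^2)/(cos(n)^3 - 10*cos(n)^2 + cos(n) - 8)^3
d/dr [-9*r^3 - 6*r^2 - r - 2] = -27*r^2 - 12*r - 1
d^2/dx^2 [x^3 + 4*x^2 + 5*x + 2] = 6*x + 8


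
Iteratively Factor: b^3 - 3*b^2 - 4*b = (b - 4)*(b^2 + b) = b*(b - 4)*(b + 1)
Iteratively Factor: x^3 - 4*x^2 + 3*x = (x - 1)*(x^2 - 3*x) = x*(x - 1)*(x - 3)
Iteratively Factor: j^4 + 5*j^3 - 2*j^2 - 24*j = (j + 3)*(j^3 + 2*j^2 - 8*j) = (j + 3)*(j + 4)*(j^2 - 2*j) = (j - 2)*(j + 3)*(j + 4)*(j)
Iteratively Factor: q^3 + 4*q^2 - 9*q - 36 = (q + 4)*(q^2 - 9) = (q - 3)*(q + 4)*(q + 3)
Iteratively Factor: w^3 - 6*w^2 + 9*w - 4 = (w - 1)*(w^2 - 5*w + 4) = (w - 4)*(w - 1)*(w - 1)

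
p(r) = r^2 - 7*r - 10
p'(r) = 2*r - 7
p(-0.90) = -2.89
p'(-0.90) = -8.80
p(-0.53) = -6.01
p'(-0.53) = -8.06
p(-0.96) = -2.36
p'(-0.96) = -8.92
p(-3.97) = 33.55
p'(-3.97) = -14.94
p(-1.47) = 2.45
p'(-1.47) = -9.94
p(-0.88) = -3.07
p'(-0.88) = -8.76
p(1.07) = -16.35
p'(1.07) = -4.86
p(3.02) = -22.02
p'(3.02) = -0.96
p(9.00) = 8.00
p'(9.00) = 11.00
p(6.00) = -16.00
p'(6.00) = 5.00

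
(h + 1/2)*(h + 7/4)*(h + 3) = h^3 + 21*h^2/4 + 61*h/8 + 21/8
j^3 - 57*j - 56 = (j - 8)*(j + 1)*(j + 7)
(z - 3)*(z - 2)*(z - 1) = z^3 - 6*z^2 + 11*z - 6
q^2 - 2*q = q*(q - 2)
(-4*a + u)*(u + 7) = -4*a*u - 28*a + u^2 + 7*u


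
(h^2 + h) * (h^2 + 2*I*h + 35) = h^4 + h^3 + 2*I*h^3 + 35*h^2 + 2*I*h^2 + 35*h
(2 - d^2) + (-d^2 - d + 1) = -2*d^2 - d + 3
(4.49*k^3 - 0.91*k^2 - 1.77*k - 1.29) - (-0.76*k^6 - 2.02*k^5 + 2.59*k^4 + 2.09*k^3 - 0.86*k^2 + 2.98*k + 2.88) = 0.76*k^6 + 2.02*k^5 - 2.59*k^4 + 2.4*k^3 - 0.05*k^2 - 4.75*k - 4.17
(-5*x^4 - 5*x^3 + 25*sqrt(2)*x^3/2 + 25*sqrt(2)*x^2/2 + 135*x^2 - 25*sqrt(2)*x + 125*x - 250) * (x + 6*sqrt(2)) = -5*x^5 - 35*sqrt(2)*x^4/2 - 5*x^4 - 35*sqrt(2)*x^3/2 + 285*x^3 + 275*x^2 + 785*sqrt(2)*x^2 - 550*x + 750*sqrt(2)*x - 1500*sqrt(2)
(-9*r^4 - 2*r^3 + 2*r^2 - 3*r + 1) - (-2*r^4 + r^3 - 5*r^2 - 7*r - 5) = -7*r^4 - 3*r^3 + 7*r^2 + 4*r + 6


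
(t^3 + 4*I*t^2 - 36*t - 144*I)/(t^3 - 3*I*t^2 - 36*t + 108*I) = (t + 4*I)/(t - 3*I)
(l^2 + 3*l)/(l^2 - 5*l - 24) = l/(l - 8)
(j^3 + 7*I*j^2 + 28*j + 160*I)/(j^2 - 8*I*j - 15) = (j^2 + 12*I*j - 32)/(j - 3*I)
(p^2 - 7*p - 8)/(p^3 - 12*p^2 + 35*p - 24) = (p + 1)/(p^2 - 4*p + 3)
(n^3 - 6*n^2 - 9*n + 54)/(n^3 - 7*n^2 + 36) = (n + 3)/(n + 2)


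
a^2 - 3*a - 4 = (a - 4)*(a + 1)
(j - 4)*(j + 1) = j^2 - 3*j - 4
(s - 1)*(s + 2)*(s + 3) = s^3 + 4*s^2 + s - 6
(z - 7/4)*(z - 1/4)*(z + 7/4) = z^3 - z^2/4 - 49*z/16 + 49/64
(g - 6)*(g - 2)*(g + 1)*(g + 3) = g^4 - 4*g^3 - 17*g^2 + 24*g + 36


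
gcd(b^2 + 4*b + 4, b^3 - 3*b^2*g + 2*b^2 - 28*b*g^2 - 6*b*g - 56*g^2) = b + 2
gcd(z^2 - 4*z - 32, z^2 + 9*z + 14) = 1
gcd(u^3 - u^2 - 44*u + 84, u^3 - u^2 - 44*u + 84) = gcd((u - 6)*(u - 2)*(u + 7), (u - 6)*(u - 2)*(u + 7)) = u^3 - u^2 - 44*u + 84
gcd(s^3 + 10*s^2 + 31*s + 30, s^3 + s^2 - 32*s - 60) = s^2 + 7*s + 10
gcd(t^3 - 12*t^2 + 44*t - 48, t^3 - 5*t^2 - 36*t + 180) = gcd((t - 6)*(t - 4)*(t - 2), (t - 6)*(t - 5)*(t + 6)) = t - 6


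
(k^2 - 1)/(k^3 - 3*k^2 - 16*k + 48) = (k^2 - 1)/(k^3 - 3*k^2 - 16*k + 48)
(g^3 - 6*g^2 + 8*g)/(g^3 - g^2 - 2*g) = (g - 4)/(g + 1)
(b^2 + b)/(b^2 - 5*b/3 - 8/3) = 3*b/(3*b - 8)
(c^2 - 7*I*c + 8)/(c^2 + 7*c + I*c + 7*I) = (c - 8*I)/(c + 7)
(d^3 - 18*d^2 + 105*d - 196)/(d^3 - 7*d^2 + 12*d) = (d^2 - 14*d + 49)/(d*(d - 3))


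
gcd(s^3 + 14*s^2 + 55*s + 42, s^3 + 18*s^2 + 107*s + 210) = s^2 + 13*s + 42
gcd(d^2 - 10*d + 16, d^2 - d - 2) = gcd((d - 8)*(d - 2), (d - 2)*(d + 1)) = d - 2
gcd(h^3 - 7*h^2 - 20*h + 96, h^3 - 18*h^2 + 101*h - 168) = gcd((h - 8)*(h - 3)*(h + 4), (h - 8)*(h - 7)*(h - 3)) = h^2 - 11*h + 24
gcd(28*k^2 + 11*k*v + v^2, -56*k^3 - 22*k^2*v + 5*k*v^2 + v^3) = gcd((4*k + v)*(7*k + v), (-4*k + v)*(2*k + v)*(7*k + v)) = 7*k + v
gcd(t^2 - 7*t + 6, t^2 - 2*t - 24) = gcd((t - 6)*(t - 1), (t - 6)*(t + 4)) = t - 6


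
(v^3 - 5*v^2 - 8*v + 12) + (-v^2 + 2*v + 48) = v^3 - 6*v^2 - 6*v + 60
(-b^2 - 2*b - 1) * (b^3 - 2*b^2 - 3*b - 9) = -b^5 + 6*b^3 + 17*b^2 + 21*b + 9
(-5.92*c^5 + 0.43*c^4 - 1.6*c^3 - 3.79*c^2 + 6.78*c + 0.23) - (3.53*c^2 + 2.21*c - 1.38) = -5.92*c^5 + 0.43*c^4 - 1.6*c^3 - 7.32*c^2 + 4.57*c + 1.61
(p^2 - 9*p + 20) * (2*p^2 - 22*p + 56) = 2*p^4 - 40*p^3 + 294*p^2 - 944*p + 1120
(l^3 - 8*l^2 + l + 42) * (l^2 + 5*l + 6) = l^5 - 3*l^4 - 33*l^3 - l^2 + 216*l + 252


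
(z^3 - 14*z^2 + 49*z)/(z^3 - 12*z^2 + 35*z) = (z - 7)/(z - 5)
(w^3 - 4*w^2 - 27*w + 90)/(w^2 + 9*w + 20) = (w^2 - 9*w + 18)/(w + 4)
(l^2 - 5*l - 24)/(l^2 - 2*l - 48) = (l + 3)/(l + 6)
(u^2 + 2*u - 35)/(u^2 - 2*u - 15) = (u + 7)/(u + 3)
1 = 1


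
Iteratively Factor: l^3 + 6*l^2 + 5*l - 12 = (l - 1)*(l^2 + 7*l + 12) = (l - 1)*(l + 4)*(l + 3)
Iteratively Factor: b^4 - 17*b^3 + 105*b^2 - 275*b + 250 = (b - 5)*(b^3 - 12*b^2 + 45*b - 50) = (b - 5)^2*(b^2 - 7*b + 10) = (b - 5)^3*(b - 2)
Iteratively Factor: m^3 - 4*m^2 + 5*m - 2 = (m - 2)*(m^2 - 2*m + 1) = (m - 2)*(m - 1)*(m - 1)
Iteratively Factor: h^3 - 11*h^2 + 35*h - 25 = (h - 5)*(h^2 - 6*h + 5) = (h - 5)^2*(h - 1)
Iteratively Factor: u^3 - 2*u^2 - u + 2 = (u - 1)*(u^2 - u - 2) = (u - 2)*(u - 1)*(u + 1)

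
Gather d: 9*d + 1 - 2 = 9*d - 1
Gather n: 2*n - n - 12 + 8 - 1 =n - 5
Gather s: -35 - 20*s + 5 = -20*s - 30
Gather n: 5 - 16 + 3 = -8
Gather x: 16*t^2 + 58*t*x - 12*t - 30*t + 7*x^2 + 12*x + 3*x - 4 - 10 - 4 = 16*t^2 - 42*t + 7*x^2 + x*(58*t + 15) - 18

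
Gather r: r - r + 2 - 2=0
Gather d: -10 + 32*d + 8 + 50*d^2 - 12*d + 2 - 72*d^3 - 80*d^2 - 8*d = -72*d^3 - 30*d^2 + 12*d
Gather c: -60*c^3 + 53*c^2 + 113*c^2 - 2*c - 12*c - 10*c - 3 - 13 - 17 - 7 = -60*c^3 + 166*c^2 - 24*c - 40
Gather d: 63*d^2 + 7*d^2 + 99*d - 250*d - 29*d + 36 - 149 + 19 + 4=70*d^2 - 180*d - 90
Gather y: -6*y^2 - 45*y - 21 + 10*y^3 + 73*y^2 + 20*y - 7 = 10*y^3 + 67*y^2 - 25*y - 28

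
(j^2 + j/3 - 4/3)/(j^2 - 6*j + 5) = (j + 4/3)/(j - 5)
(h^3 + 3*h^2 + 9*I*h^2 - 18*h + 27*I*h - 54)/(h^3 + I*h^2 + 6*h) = (h^2 + 3*h*(1 + 2*I) + 18*I)/(h*(h - 2*I))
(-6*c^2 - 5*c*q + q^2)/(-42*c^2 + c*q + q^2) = (c + q)/(7*c + q)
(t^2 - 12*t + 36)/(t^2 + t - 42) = (t - 6)/(t + 7)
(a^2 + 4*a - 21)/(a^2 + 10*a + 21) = (a - 3)/(a + 3)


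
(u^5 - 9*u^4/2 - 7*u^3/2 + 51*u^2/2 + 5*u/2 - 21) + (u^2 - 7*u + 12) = u^5 - 9*u^4/2 - 7*u^3/2 + 53*u^2/2 - 9*u/2 - 9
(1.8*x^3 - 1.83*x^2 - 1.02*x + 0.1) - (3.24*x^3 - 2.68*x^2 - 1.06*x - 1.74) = -1.44*x^3 + 0.85*x^2 + 0.04*x + 1.84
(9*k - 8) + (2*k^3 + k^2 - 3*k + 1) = 2*k^3 + k^2 + 6*k - 7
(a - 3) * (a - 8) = a^2 - 11*a + 24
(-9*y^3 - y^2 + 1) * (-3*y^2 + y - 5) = 27*y^5 - 6*y^4 + 44*y^3 + 2*y^2 + y - 5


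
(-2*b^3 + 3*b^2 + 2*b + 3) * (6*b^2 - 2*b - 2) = -12*b^5 + 22*b^4 + 10*b^3 + 8*b^2 - 10*b - 6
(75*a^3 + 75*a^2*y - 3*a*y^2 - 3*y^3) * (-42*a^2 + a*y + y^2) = -3150*a^5 - 3075*a^4*y + 276*a^3*y^2 + 198*a^2*y^3 - 6*a*y^4 - 3*y^5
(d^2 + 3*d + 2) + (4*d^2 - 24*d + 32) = 5*d^2 - 21*d + 34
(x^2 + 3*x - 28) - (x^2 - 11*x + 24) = 14*x - 52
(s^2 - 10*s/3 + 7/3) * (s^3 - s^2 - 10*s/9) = s^5 - 13*s^4/3 + 41*s^3/9 + 37*s^2/27 - 70*s/27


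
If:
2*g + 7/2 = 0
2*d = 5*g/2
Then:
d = -35/16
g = -7/4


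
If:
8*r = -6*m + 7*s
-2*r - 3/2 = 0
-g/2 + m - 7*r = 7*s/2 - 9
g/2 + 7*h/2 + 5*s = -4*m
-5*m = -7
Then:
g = 289/10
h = -3047/490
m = 7/5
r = -3/4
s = 12/35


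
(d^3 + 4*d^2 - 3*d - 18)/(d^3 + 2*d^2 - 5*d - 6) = (d + 3)/(d + 1)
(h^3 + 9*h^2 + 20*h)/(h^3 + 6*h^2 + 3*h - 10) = h*(h + 4)/(h^2 + h - 2)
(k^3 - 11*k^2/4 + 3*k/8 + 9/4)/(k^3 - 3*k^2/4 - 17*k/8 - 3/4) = (2*k - 3)/(2*k + 1)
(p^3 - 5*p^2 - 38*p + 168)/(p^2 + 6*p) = p - 11 + 28/p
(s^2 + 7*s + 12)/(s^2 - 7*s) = (s^2 + 7*s + 12)/(s*(s - 7))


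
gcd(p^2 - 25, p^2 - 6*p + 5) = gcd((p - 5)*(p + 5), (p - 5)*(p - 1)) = p - 5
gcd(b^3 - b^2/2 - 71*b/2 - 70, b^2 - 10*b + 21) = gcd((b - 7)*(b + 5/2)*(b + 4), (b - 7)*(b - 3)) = b - 7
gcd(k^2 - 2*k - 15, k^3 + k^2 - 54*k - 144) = k + 3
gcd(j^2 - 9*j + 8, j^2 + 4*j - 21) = 1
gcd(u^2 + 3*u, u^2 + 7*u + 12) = u + 3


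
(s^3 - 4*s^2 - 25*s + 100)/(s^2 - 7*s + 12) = (s^2 - 25)/(s - 3)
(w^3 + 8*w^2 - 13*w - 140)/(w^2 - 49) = (w^2 + w - 20)/(w - 7)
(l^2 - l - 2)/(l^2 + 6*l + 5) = (l - 2)/(l + 5)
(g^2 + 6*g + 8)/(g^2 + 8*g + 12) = (g + 4)/(g + 6)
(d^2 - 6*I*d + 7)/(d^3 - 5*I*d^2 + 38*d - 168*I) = (d + I)/(d^2 + 2*I*d + 24)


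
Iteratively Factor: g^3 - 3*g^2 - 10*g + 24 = (g - 4)*(g^2 + g - 6) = (g - 4)*(g - 2)*(g + 3)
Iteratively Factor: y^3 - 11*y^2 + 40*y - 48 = (y - 4)*(y^2 - 7*y + 12) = (y - 4)*(y - 3)*(y - 4)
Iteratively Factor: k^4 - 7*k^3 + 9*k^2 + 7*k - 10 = (k - 1)*(k^3 - 6*k^2 + 3*k + 10) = (k - 1)*(k + 1)*(k^2 - 7*k + 10) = (k - 5)*(k - 1)*(k + 1)*(k - 2)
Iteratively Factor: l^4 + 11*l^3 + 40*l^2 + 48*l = (l + 3)*(l^3 + 8*l^2 + 16*l) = l*(l + 3)*(l^2 + 8*l + 16) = l*(l + 3)*(l + 4)*(l + 4)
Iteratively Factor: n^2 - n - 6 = (n - 3)*(n + 2)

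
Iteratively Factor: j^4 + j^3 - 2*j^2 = (j + 2)*(j^3 - j^2) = j*(j + 2)*(j^2 - j) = j*(j - 1)*(j + 2)*(j)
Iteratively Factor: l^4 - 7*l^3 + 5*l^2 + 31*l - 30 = (l + 2)*(l^3 - 9*l^2 + 23*l - 15) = (l - 3)*(l + 2)*(l^2 - 6*l + 5) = (l - 5)*(l - 3)*(l + 2)*(l - 1)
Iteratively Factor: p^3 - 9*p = (p + 3)*(p^2 - 3*p) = (p - 3)*(p + 3)*(p)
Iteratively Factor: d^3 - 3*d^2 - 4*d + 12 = (d - 2)*(d^2 - d - 6) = (d - 2)*(d + 2)*(d - 3)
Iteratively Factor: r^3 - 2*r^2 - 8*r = (r - 4)*(r^2 + 2*r) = (r - 4)*(r + 2)*(r)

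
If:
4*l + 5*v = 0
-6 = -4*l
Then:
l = 3/2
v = -6/5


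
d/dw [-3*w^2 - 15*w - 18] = -6*w - 15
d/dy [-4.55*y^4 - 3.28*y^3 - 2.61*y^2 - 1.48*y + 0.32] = -18.2*y^3 - 9.84*y^2 - 5.22*y - 1.48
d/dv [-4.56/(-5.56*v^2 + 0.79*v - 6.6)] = (3.6024 - 50.7072*v)/(5.56*v^2 - 0.79*v + 6.6)^2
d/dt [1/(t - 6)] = -1/(t - 6)^2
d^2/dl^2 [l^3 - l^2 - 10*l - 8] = 6*l - 2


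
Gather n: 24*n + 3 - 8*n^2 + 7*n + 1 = -8*n^2 + 31*n + 4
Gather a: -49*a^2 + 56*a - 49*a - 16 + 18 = -49*a^2 + 7*a + 2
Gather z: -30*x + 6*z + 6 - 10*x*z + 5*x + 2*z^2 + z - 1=-25*x + 2*z^2 + z*(7 - 10*x) + 5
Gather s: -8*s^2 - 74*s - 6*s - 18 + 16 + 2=-8*s^2 - 80*s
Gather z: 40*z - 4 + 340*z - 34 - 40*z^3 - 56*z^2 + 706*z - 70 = -40*z^3 - 56*z^2 + 1086*z - 108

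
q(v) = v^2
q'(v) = 2*v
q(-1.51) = 2.28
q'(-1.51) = -3.02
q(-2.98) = 8.88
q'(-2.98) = -5.96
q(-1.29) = 1.66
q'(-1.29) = -2.58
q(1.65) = 2.72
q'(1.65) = 3.30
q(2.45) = 6.00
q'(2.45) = 4.90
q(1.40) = 1.96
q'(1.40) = 2.80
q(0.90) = 0.81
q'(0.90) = 1.80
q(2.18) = 4.75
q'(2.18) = 4.36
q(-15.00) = 225.00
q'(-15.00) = -30.00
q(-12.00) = 144.00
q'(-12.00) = -24.00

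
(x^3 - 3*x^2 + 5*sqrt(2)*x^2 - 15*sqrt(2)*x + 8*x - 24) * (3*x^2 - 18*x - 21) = 3*x^5 - 27*x^4 + 15*sqrt(2)*x^4 - 135*sqrt(2)*x^3 + 57*x^3 - 153*x^2 + 165*sqrt(2)*x^2 + 264*x + 315*sqrt(2)*x + 504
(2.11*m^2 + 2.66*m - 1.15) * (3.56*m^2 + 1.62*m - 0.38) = 7.5116*m^4 + 12.8878*m^3 - 0.586599999999999*m^2 - 2.8738*m + 0.437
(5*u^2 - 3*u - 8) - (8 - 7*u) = 5*u^2 + 4*u - 16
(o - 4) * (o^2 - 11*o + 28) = o^3 - 15*o^2 + 72*o - 112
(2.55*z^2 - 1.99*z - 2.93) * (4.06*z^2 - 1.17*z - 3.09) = 10.353*z^4 - 11.0629*z^3 - 17.447*z^2 + 9.5772*z + 9.0537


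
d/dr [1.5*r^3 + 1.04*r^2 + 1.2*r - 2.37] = 4.5*r^2 + 2.08*r + 1.2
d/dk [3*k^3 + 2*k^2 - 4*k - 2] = 9*k^2 + 4*k - 4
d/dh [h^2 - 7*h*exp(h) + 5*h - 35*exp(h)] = -7*h*exp(h) + 2*h - 42*exp(h) + 5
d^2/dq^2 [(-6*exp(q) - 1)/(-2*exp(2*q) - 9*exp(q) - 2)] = (24*exp(4*q) - 92*exp(3*q) - 90*exp(2*q) - 43*exp(q) + 6)*exp(q)/(8*exp(6*q) + 108*exp(5*q) + 510*exp(4*q) + 945*exp(3*q) + 510*exp(2*q) + 108*exp(q) + 8)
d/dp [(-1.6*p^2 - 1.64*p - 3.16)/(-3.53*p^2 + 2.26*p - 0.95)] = (-9.4052*p^2 - 19.2696*p + 8.6996)/(12.4609*p^4 - 15.9556*p^3 + 11.8146*p^2 - 4.294*p + 0.9025)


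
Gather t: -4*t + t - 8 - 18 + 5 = -3*t - 21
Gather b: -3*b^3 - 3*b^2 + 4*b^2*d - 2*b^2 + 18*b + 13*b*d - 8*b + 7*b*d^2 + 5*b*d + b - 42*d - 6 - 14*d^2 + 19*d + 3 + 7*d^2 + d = -3*b^3 + b^2*(4*d - 5) + b*(7*d^2 + 18*d + 11) - 7*d^2 - 22*d - 3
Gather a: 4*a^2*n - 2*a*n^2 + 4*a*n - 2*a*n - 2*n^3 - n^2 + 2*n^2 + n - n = 4*a^2*n + a*(-2*n^2 + 2*n) - 2*n^3 + n^2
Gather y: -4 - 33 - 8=-45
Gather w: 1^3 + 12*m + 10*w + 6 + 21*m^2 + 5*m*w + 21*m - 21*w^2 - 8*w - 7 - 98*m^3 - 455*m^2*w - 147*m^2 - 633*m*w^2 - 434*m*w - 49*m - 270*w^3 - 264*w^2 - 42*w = -98*m^3 - 126*m^2 - 16*m - 270*w^3 + w^2*(-633*m - 285) + w*(-455*m^2 - 429*m - 40)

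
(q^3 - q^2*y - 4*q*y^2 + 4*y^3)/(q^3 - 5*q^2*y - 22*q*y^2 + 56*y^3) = (-q^2 - q*y + 2*y^2)/(-q^2 + 3*q*y + 28*y^2)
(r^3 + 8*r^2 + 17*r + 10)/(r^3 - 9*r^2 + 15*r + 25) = (r^2 + 7*r + 10)/(r^2 - 10*r + 25)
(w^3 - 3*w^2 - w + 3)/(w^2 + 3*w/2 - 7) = 2*(w^3 - 3*w^2 - w + 3)/(2*w^2 + 3*w - 14)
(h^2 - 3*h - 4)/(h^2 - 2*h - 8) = (h + 1)/(h + 2)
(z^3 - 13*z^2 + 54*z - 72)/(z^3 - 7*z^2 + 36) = (z - 4)/(z + 2)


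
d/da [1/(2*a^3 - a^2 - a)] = (-6*a^2 + 2*a + 1)/(a^2*(-2*a^2 + a + 1)^2)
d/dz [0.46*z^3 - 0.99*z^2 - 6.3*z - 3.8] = 1.38*z^2 - 1.98*z - 6.3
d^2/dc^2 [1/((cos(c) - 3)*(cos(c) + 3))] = 2*(-2*sin(c)^4 + 19*sin(c)^2 - 8)/((cos(c) - 3)^3*(cos(c) + 3)^3)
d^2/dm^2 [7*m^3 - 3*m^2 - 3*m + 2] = 42*m - 6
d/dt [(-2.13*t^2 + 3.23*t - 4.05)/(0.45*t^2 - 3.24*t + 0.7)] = (5.4477*t^2 + 0.663*t - 10.861)/(0.2025*t^4 - 2.916*t^3 + 11.1276*t^2 - 4.536*t + 0.49)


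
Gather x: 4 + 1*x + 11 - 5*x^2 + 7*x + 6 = -5*x^2 + 8*x + 21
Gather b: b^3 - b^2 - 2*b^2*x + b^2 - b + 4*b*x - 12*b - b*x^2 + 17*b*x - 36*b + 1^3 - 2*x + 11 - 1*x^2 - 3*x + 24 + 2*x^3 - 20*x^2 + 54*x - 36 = b^3 - 2*b^2*x + b*(-x^2 + 21*x - 49) + 2*x^3 - 21*x^2 + 49*x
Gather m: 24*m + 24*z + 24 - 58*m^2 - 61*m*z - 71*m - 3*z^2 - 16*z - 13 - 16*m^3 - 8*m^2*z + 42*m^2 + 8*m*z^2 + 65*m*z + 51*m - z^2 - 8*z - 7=-16*m^3 + m^2*(-8*z - 16) + m*(8*z^2 + 4*z + 4) - 4*z^2 + 4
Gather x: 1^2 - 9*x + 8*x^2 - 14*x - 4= 8*x^2 - 23*x - 3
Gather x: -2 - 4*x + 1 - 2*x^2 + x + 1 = -2*x^2 - 3*x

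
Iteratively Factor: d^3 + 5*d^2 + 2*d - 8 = (d + 4)*(d^2 + d - 2) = (d - 1)*(d + 4)*(d + 2)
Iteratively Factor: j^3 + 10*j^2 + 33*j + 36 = (j + 3)*(j^2 + 7*j + 12) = (j + 3)*(j + 4)*(j + 3)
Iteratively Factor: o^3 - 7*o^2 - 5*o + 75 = (o - 5)*(o^2 - 2*o - 15) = (o - 5)^2*(o + 3)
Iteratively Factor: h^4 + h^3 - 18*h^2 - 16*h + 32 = (h + 2)*(h^3 - h^2 - 16*h + 16) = (h - 4)*(h + 2)*(h^2 + 3*h - 4) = (h - 4)*(h - 1)*(h + 2)*(h + 4)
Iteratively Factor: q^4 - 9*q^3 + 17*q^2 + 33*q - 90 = (q - 3)*(q^3 - 6*q^2 - q + 30) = (q - 3)*(q + 2)*(q^2 - 8*q + 15) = (q - 3)^2*(q + 2)*(q - 5)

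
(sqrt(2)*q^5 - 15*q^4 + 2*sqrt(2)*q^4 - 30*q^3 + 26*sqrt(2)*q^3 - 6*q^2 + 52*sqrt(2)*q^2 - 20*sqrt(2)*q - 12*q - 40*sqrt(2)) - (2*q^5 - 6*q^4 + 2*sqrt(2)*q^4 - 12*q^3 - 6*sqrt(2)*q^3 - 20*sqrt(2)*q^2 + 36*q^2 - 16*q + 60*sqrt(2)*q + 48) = -2*q^5 + sqrt(2)*q^5 - 9*q^4 - 18*q^3 + 32*sqrt(2)*q^3 - 42*q^2 + 72*sqrt(2)*q^2 - 80*sqrt(2)*q + 4*q - 40*sqrt(2) - 48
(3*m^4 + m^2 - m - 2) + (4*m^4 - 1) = 7*m^4 + m^2 - m - 3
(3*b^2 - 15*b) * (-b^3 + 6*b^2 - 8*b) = -3*b^5 + 33*b^4 - 114*b^3 + 120*b^2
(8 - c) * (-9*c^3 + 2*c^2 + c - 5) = 9*c^4 - 74*c^3 + 15*c^2 + 13*c - 40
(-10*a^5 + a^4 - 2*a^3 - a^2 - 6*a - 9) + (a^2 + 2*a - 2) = -10*a^5 + a^4 - 2*a^3 - 4*a - 11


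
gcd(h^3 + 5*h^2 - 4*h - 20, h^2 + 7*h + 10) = h^2 + 7*h + 10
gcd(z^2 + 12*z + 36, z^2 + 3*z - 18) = z + 6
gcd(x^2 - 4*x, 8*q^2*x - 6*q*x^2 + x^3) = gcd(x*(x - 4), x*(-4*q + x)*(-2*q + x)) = x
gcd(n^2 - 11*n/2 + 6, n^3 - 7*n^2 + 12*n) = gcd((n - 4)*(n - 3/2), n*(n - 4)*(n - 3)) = n - 4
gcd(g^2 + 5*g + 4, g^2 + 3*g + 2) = g + 1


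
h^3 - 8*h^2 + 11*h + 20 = (h - 5)*(h - 4)*(h + 1)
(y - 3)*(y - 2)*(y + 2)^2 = y^4 - y^3 - 10*y^2 + 4*y + 24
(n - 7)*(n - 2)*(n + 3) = n^3 - 6*n^2 - 13*n + 42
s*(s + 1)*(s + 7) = s^3 + 8*s^2 + 7*s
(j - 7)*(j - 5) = j^2 - 12*j + 35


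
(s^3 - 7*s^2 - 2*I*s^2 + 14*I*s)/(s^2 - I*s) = (s^2 - 7*s - 2*I*s + 14*I)/(s - I)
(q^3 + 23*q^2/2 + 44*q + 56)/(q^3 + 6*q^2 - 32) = (q + 7/2)/(q - 2)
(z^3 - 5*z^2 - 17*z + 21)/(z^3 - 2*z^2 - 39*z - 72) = (z^2 - 8*z + 7)/(z^2 - 5*z - 24)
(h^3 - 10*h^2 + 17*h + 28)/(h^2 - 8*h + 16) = (h^2 - 6*h - 7)/(h - 4)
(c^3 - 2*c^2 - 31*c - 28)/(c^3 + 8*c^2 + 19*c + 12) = (c - 7)/(c + 3)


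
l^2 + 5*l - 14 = (l - 2)*(l + 7)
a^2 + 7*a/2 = a*(a + 7/2)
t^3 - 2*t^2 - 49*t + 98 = (t - 7)*(t - 2)*(t + 7)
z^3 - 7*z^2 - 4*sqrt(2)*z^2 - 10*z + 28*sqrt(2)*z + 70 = (z - 7)*(z - 5*sqrt(2))*(z + sqrt(2))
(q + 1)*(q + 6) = q^2 + 7*q + 6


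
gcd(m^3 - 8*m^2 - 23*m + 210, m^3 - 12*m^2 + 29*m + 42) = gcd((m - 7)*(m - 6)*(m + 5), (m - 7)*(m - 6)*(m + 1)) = m^2 - 13*m + 42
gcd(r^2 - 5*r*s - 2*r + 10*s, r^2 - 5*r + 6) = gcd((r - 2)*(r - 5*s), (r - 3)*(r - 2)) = r - 2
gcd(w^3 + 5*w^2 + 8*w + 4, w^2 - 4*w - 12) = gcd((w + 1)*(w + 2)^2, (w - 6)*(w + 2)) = w + 2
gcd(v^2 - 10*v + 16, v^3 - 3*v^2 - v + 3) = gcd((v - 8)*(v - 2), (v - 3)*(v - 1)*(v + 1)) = 1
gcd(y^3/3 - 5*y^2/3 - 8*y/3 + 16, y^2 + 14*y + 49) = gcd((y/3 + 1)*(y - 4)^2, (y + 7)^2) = 1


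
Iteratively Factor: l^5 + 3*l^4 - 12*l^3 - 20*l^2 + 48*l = (l + 3)*(l^4 - 12*l^2 + 16*l) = (l - 2)*(l + 3)*(l^3 + 2*l^2 - 8*l) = (l - 2)*(l + 3)*(l + 4)*(l^2 - 2*l) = (l - 2)^2*(l + 3)*(l + 4)*(l)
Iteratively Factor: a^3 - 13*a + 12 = (a - 1)*(a^2 + a - 12) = (a - 3)*(a - 1)*(a + 4)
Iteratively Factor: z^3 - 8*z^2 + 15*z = (z)*(z^2 - 8*z + 15) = z*(z - 5)*(z - 3)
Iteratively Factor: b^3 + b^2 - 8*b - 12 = (b + 2)*(b^2 - b - 6) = (b - 3)*(b + 2)*(b + 2)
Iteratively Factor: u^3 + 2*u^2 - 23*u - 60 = (u + 3)*(u^2 - u - 20) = (u - 5)*(u + 3)*(u + 4)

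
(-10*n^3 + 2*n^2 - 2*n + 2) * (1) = -10*n^3 + 2*n^2 - 2*n + 2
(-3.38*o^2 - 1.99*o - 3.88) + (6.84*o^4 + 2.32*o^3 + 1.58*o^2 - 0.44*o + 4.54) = 6.84*o^4 + 2.32*o^3 - 1.8*o^2 - 2.43*o + 0.66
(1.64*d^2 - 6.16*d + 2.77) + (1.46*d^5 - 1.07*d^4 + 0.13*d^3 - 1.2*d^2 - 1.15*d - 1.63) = 1.46*d^5 - 1.07*d^4 + 0.13*d^3 + 0.44*d^2 - 7.31*d + 1.14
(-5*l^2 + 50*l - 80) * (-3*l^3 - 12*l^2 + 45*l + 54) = 15*l^5 - 90*l^4 - 585*l^3 + 2940*l^2 - 900*l - 4320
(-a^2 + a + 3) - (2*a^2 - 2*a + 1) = -3*a^2 + 3*a + 2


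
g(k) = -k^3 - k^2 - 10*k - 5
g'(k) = -3*k^2 - 2*k - 10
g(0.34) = -8.55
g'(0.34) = -11.03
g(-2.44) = 27.97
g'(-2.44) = -22.98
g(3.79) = -111.70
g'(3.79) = -60.67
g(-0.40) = -1.10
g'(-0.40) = -9.68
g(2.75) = -60.86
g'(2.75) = -38.19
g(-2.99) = 42.69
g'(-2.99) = -30.84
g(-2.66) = 33.35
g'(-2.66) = -25.91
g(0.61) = -11.70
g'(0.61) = -12.34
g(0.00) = -5.00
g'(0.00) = -10.00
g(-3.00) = 43.00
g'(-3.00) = -31.00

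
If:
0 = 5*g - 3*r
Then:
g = 3*r/5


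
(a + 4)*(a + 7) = a^2 + 11*a + 28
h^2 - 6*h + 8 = (h - 4)*(h - 2)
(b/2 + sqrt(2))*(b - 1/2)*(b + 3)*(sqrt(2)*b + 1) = sqrt(2)*b^4/2 + 5*sqrt(2)*b^3/4 + 5*b^3/2 + sqrt(2)*b^2/4 + 25*b^2/4 - 15*b/4 + 5*sqrt(2)*b/2 - 3*sqrt(2)/2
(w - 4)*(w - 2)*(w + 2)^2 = w^4 - 2*w^3 - 12*w^2 + 8*w + 32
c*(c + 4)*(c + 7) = c^3 + 11*c^2 + 28*c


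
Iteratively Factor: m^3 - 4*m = (m - 2)*(m^2 + 2*m) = m*(m - 2)*(m + 2)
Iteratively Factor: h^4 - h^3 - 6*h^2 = (h)*(h^3 - h^2 - 6*h) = h^2*(h^2 - h - 6) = h^2*(h + 2)*(h - 3)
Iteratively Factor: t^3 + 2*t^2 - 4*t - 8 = (t - 2)*(t^2 + 4*t + 4) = (t - 2)*(t + 2)*(t + 2)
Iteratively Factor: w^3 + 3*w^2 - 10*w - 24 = (w - 3)*(w^2 + 6*w + 8) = (w - 3)*(w + 2)*(w + 4)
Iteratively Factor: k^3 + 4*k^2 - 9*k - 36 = (k - 3)*(k^2 + 7*k + 12) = (k - 3)*(k + 4)*(k + 3)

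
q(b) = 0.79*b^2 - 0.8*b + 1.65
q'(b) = 1.58*b - 0.8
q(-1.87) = 5.91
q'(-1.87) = -3.75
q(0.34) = 1.47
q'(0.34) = -0.26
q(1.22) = 1.85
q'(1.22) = 1.13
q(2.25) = 3.85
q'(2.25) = 2.76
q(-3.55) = 14.45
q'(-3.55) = -6.41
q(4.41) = 13.49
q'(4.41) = 6.17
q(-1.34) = 4.14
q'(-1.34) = -2.92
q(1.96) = 3.12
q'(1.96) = 2.30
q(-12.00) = 125.01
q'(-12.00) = -19.76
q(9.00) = 58.44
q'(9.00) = 13.42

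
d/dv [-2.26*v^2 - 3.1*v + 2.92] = -4.52*v - 3.1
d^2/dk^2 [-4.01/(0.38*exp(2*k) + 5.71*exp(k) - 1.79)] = (-4.01*(0.76*exp(k) + 5.71)*(1.52*exp(k) + 11.42)*exp(k) + (6.0952*exp(k) + 22.8971)*(0.38*exp(2*k) + 5.71*exp(k) - 1.79))*exp(k)/(0.38*exp(2*k) + 5.71*exp(k) - 1.79)^3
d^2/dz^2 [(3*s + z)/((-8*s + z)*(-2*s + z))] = 2*(412*s^3 - 138*s^2*z + 9*s*z^2 + z^3)/(4096*s^6 - 7680*s^5*z + 5568*s^4*z^2 - 1960*s^3*z^3 + 348*s^2*z^4 - 30*s*z^5 + z^6)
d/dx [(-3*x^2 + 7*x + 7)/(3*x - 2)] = (-9*x^2 + 12*x - 35)/(9*x^2 - 12*x + 4)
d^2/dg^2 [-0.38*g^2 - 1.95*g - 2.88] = -0.760000000000000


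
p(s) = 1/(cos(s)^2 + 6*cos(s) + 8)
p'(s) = (2*sin(s)*cos(s) + 6*sin(s))/(cos(s)^2 + 6*cos(s) + 8)^2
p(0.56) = 0.07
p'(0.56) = 0.02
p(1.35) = 0.11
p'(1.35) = 0.07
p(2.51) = 0.26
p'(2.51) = 0.18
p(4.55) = 0.14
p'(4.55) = -0.11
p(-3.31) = 0.33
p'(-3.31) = 0.07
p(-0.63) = 0.07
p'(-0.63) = -0.02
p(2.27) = 0.22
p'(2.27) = 0.17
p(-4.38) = 0.16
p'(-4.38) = 0.13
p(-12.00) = 0.07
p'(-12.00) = 0.02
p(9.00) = 0.30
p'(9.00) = 0.15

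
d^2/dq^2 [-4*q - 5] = 0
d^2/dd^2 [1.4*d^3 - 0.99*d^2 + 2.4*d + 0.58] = 8.4*d - 1.98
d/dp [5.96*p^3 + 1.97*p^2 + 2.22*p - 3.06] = 17.88*p^2 + 3.94*p + 2.22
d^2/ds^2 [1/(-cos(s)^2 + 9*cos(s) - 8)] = (4*sin(s)^4 - 51*sin(s)^2 + 423*cos(s)/4 - 27*cos(3*s)/4 - 99)/((cos(s) - 8)^3*(cos(s) - 1)^3)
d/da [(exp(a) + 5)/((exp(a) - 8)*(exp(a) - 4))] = (-exp(2*a) - 10*exp(a) + 92)*exp(a)/(exp(4*a) - 24*exp(3*a) + 208*exp(2*a) - 768*exp(a) + 1024)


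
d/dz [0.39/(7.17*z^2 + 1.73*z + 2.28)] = (-5.5926*z - 0.6747)/(7.17*z^2 + 1.73*z + 2.28)^2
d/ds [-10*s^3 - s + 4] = -30*s^2 - 1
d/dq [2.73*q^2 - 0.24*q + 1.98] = 5.46*q - 0.24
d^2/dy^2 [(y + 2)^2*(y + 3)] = 6*y + 14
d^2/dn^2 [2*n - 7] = 0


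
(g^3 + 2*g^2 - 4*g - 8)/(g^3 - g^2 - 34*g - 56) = (g^2 - 4)/(g^2 - 3*g - 28)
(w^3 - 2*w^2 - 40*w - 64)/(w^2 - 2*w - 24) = (w^2 - 6*w - 16)/(w - 6)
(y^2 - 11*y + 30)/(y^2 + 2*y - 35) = (y - 6)/(y + 7)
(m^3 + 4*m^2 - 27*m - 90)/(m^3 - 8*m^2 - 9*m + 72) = (m^2 + m - 30)/(m^2 - 11*m + 24)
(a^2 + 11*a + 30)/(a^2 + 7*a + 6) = (a + 5)/(a + 1)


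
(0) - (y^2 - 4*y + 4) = -y^2 + 4*y - 4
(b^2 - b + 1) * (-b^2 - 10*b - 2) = -b^4 - 9*b^3 + 7*b^2 - 8*b - 2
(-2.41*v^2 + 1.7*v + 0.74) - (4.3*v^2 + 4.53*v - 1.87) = -6.71*v^2 - 2.83*v + 2.61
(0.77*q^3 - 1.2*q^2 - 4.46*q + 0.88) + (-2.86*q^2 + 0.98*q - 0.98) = 0.77*q^3 - 4.06*q^2 - 3.48*q - 0.1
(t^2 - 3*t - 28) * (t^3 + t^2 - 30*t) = t^5 - 2*t^4 - 61*t^3 + 62*t^2 + 840*t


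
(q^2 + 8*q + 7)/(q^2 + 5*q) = (q^2 + 8*q + 7)/(q*(q + 5))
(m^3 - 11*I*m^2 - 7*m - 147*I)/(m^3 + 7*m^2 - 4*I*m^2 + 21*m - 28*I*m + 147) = (m - 7*I)/(m + 7)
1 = 1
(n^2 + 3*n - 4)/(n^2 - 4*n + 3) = (n + 4)/(n - 3)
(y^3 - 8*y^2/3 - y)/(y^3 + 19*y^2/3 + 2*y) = (y - 3)/(y + 6)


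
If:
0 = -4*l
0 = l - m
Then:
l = 0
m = 0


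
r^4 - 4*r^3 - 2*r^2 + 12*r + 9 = (r - 3)^2*(r + 1)^2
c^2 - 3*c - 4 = (c - 4)*(c + 1)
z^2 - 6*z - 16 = (z - 8)*(z + 2)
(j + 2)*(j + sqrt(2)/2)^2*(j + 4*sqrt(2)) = j^4 + 2*j^3 + 5*sqrt(2)*j^3 + 17*j^2/2 + 10*sqrt(2)*j^2 + 2*sqrt(2)*j + 17*j + 4*sqrt(2)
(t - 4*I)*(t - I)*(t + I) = t^3 - 4*I*t^2 + t - 4*I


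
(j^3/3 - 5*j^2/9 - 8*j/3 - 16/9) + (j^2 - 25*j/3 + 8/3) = j^3/3 + 4*j^2/9 - 11*j + 8/9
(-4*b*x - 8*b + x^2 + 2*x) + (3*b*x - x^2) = -b*x - 8*b + 2*x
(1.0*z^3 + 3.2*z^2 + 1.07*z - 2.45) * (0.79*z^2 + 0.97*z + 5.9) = 0.79*z^5 + 3.498*z^4 + 9.8493*z^3 + 17.9824*z^2 + 3.9365*z - 14.455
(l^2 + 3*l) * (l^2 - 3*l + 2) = l^4 - 7*l^2 + 6*l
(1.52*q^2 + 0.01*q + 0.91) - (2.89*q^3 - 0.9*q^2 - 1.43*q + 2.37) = -2.89*q^3 + 2.42*q^2 + 1.44*q - 1.46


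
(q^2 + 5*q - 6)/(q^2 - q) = (q + 6)/q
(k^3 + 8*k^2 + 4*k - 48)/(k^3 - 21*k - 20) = (k^2 + 4*k - 12)/(k^2 - 4*k - 5)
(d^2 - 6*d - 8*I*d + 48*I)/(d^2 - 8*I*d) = (d - 6)/d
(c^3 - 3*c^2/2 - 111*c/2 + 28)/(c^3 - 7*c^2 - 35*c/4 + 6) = 2*(c + 7)/(2*c + 3)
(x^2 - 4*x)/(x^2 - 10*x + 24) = x/(x - 6)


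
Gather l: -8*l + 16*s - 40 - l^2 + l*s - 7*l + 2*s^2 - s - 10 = -l^2 + l*(s - 15) + 2*s^2 + 15*s - 50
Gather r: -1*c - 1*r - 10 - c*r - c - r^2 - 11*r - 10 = -2*c - r^2 + r*(-c - 12) - 20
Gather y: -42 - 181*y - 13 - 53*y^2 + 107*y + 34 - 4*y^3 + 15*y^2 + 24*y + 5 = -4*y^3 - 38*y^2 - 50*y - 16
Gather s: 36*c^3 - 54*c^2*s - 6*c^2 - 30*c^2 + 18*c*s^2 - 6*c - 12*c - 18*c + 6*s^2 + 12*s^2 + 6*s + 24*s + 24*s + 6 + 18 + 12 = 36*c^3 - 36*c^2 - 36*c + s^2*(18*c + 18) + s*(54 - 54*c^2) + 36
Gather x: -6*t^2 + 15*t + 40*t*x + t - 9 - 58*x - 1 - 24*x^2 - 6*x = -6*t^2 + 16*t - 24*x^2 + x*(40*t - 64) - 10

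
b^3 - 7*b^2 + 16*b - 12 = (b - 3)*(b - 2)^2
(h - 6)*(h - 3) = h^2 - 9*h + 18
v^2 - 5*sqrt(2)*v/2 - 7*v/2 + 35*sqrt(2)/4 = (v - 7/2)*(v - 5*sqrt(2)/2)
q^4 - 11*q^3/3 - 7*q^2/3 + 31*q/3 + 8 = (q - 3)*(q - 8/3)*(q + 1)^2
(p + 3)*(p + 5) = p^2 + 8*p + 15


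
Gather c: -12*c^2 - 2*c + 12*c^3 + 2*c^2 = 12*c^3 - 10*c^2 - 2*c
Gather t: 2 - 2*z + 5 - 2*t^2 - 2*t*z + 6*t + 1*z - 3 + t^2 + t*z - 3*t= -t^2 + t*(3 - z) - z + 4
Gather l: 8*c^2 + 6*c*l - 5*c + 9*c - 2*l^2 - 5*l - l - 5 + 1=8*c^2 + 4*c - 2*l^2 + l*(6*c - 6) - 4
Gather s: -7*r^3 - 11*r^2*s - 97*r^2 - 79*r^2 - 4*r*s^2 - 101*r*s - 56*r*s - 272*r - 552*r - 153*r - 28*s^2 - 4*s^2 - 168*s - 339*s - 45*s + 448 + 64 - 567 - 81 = -7*r^3 - 176*r^2 - 977*r + s^2*(-4*r - 32) + s*(-11*r^2 - 157*r - 552) - 136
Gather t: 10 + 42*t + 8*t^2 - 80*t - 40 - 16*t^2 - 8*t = -8*t^2 - 46*t - 30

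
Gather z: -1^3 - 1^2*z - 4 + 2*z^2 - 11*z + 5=2*z^2 - 12*z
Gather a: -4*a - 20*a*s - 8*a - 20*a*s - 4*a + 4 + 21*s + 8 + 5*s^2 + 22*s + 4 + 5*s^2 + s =a*(-40*s - 16) + 10*s^2 + 44*s + 16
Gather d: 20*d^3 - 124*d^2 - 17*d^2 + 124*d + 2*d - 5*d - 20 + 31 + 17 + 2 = 20*d^3 - 141*d^2 + 121*d + 30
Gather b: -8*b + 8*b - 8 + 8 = 0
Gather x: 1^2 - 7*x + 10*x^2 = 10*x^2 - 7*x + 1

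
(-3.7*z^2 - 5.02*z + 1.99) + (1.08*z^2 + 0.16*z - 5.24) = -2.62*z^2 - 4.86*z - 3.25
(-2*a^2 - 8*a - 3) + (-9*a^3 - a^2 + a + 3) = -9*a^3 - 3*a^2 - 7*a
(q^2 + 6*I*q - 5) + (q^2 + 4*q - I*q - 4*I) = 2*q^2 + 4*q + 5*I*q - 5 - 4*I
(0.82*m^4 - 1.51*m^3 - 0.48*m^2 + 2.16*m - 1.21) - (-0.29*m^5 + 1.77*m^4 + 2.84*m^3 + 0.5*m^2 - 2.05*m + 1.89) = 0.29*m^5 - 0.95*m^4 - 4.35*m^3 - 0.98*m^2 + 4.21*m - 3.1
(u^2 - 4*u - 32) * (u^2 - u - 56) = u^4 - 5*u^3 - 84*u^2 + 256*u + 1792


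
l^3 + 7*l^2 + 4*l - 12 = (l - 1)*(l + 2)*(l + 6)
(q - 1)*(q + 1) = q^2 - 1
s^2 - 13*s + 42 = (s - 7)*(s - 6)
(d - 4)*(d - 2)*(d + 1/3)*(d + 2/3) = d^4 - 5*d^3 + 20*d^2/9 + 20*d/3 + 16/9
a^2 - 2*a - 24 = (a - 6)*(a + 4)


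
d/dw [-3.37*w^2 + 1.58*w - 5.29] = 1.58 - 6.74*w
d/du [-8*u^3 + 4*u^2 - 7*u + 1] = -24*u^2 + 8*u - 7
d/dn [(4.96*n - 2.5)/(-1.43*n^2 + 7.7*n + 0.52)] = (7.0928*n^2 - 7.15*n + 21.8292)/(2.0449*n^4 - 22.022*n^3 + 57.8028*n^2 + 8.008*n + 0.2704)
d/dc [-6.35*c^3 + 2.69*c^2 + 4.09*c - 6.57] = -19.05*c^2 + 5.38*c + 4.09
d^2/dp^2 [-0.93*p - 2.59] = 0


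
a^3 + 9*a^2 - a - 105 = (a - 3)*(a + 5)*(a + 7)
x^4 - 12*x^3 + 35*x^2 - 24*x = x*(x - 8)*(x - 3)*(x - 1)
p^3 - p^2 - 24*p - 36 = (p - 6)*(p + 2)*(p + 3)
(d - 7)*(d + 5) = d^2 - 2*d - 35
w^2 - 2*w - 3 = (w - 3)*(w + 1)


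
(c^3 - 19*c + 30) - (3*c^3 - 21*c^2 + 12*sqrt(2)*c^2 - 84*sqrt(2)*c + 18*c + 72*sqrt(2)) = -2*c^3 - 12*sqrt(2)*c^2 + 21*c^2 - 37*c + 84*sqrt(2)*c - 72*sqrt(2) + 30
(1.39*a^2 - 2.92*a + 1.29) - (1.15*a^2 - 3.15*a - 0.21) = 0.24*a^2 + 0.23*a + 1.5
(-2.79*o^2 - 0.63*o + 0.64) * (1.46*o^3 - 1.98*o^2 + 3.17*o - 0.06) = -4.0734*o^5 + 4.6044*o^4 - 6.6625*o^3 - 3.0969*o^2 + 2.0666*o - 0.0384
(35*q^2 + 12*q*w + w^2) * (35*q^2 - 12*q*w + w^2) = 1225*q^4 - 74*q^2*w^2 + w^4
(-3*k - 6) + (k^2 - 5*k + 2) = k^2 - 8*k - 4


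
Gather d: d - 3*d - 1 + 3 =2 - 2*d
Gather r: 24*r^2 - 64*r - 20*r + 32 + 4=24*r^2 - 84*r + 36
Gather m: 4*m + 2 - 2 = 4*m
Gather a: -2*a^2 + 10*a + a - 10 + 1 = -2*a^2 + 11*a - 9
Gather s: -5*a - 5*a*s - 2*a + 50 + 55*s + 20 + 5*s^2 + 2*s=-7*a + 5*s^2 + s*(57 - 5*a) + 70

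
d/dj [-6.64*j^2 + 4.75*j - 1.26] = 4.75 - 13.28*j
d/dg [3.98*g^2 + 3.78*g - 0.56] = 7.96*g + 3.78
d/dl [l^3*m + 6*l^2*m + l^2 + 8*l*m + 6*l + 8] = 3*l^2*m + 12*l*m + 2*l + 8*m + 6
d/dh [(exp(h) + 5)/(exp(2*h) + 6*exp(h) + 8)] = (-2*(exp(h) + 3)*(exp(h) + 5) + exp(2*h) + 6*exp(h) + 8)*exp(h)/(exp(2*h) + 6*exp(h) + 8)^2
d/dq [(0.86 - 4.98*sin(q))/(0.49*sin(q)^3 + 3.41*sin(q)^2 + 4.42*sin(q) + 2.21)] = (4.8804*sin(q)^3 + 15.7176*sin(q)^2 - 5.8652*sin(q) - 14.807)*cos(q)/(0.2401*sin(q)^6 + 3.3418*sin(q)^5 + 15.9597*sin(q)^4 + 32.3102*sin(q)^3 + 34.6086*sin(q)^2 + 19.5364*sin(q) + 4.8841)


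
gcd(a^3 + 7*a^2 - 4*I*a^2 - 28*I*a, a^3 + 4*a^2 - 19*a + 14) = a + 7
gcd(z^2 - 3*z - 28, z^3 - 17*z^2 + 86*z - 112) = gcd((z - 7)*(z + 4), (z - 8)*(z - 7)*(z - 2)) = z - 7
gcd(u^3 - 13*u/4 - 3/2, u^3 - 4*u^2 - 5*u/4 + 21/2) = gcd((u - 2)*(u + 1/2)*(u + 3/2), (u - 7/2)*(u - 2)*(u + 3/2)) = u^2 - u/2 - 3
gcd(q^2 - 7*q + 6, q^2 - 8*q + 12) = q - 6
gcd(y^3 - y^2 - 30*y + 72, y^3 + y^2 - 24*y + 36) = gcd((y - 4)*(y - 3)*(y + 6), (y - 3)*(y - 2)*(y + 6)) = y^2 + 3*y - 18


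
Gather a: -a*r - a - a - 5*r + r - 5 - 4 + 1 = a*(-r - 2) - 4*r - 8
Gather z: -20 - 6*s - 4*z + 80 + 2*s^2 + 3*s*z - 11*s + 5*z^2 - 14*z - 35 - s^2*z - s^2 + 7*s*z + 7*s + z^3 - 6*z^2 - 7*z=s^2 - 10*s + z^3 - z^2 + z*(-s^2 + 10*s - 25) + 25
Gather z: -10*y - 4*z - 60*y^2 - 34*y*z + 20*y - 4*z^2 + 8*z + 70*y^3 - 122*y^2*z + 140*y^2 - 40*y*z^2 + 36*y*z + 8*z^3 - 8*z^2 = 70*y^3 + 80*y^2 + 10*y + 8*z^3 + z^2*(-40*y - 12) + z*(-122*y^2 + 2*y + 4)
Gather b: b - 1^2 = b - 1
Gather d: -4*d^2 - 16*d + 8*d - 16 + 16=-4*d^2 - 8*d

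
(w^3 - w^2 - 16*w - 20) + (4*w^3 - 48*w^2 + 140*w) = 5*w^3 - 49*w^2 + 124*w - 20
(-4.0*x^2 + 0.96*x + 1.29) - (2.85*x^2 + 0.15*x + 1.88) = -6.85*x^2 + 0.81*x - 0.59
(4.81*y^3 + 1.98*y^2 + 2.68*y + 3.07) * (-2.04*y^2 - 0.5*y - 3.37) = -9.8124*y^5 - 6.4442*y^4 - 22.6669*y^3 - 14.2754*y^2 - 10.5666*y - 10.3459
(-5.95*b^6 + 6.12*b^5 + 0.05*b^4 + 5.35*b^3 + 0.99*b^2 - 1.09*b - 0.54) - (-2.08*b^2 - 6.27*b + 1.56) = -5.95*b^6 + 6.12*b^5 + 0.05*b^4 + 5.35*b^3 + 3.07*b^2 + 5.18*b - 2.1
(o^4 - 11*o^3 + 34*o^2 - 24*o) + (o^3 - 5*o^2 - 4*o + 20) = o^4 - 10*o^3 + 29*o^2 - 28*o + 20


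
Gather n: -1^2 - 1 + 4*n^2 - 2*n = 4*n^2 - 2*n - 2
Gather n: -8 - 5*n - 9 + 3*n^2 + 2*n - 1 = 3*n^2 - 3*n - 18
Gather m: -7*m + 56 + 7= 63 - 7*m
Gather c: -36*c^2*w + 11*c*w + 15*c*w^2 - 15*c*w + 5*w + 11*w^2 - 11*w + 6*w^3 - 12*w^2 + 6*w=-36*c^2*w + c*(15*w^2 - 4*w) + 6*w^3 - w^2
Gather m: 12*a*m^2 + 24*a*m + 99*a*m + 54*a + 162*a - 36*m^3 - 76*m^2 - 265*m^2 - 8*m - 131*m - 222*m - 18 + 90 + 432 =216*a - 36*m^3 + m^2*(12*a - 341) + m*(123*a - 361) + 504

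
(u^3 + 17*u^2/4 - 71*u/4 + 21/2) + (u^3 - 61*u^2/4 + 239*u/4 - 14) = 2*u^3 - 11*u^2 + 42*u - 7/2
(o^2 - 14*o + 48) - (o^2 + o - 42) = 90 - 15*o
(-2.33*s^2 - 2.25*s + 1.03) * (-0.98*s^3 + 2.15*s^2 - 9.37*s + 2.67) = 2.2834*s^5 - 2.8045*s^4 + 15.9852*s^3 + 17.0759*s^2 - 15.6586*s + 2.7501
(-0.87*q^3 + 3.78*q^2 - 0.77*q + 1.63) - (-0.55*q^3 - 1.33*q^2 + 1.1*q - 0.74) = -0.32*q^3 + 5.11*q^2 - 1.87*q + 2.37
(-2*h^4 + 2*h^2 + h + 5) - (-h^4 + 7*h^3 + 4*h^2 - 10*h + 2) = -h^4 - 7*h^3 - 2*h^2 + 11*h + 3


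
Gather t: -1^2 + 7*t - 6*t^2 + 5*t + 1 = -6*t^2 + 12*t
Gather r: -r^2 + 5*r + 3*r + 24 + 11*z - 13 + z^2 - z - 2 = -r^2 + 8*r + z^2 + 10*z + 9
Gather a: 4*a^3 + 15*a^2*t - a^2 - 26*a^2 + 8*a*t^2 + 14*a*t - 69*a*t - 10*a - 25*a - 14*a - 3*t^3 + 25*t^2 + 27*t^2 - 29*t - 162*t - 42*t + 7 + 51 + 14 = 4*a^3 + a^2*(15*t - 27) + a*(8*t^2 - 55*t - 49) - 3*t^3 + 52*t^2 - 233*t + 72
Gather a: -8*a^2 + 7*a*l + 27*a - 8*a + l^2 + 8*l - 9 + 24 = -8*a^2 + a*(7*l + 19) + l^2 + 8*l + 15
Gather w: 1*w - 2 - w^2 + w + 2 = -w^2 + 2*w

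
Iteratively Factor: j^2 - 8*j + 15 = (j - 5)*(j - 3)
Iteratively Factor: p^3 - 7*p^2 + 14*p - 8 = (p - 4)*(p^2 - 3*p + 2) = (p - 4)*(p - 2)*(p - 1)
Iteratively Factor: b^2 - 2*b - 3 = (b + 1)*(b - 3)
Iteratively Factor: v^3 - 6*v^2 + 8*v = (v)*(v^2 - 6*v + 8) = v*(v - 2)*(v - 4)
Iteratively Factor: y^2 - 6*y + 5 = (y - 1)*(y - 5)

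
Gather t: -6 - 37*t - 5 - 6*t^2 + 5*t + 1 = -6*t^2 - 32*t - 10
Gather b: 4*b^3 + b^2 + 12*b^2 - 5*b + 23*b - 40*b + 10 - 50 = 4*b^3 + 13*b^2 - 22*b - 40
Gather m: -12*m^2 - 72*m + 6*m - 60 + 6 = -12*m^2 - 66*m - 54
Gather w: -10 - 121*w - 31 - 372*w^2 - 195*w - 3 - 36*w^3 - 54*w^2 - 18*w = -36*w^3 - 426*w^2 - 334*w - 44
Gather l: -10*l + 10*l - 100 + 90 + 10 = 0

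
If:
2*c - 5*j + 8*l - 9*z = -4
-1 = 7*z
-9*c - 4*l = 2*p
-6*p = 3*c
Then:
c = -2*p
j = 28*p/5 + 37/35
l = 4*p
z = -1/7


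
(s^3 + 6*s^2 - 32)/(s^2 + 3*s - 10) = (s^2 + 8*s + 16)/(s + 5)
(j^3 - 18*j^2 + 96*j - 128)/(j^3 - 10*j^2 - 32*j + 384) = (j - 2)/(j + 6)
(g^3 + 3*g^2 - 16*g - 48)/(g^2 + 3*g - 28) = (g^2 + 7*g + 12)/(g + 7)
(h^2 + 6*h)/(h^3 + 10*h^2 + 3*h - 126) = h/(h^2 + 4*h - 21)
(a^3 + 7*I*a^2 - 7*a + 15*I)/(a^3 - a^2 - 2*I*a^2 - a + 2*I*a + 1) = (a^2 + 8*I*a - 15)/(a^2 - a*(1 + I) + I)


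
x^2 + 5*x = x*(x + 5)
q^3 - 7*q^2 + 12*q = q*(q - 4)*(q - 3)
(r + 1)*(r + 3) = r^2 + 4*r + 3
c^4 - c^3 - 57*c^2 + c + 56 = (c - 8)*(c - 1)*(c + 1)*(c + 7)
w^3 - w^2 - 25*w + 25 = (w - 5)*(w - 1)*(w + 5)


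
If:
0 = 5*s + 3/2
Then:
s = -3/10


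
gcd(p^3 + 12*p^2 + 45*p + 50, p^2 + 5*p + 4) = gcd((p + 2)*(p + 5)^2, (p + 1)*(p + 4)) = 1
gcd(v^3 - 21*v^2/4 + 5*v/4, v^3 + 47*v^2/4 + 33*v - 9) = v - 1/4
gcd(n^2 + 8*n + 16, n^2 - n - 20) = n + 4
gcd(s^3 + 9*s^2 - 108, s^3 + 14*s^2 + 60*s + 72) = s^2 + 12*s + 36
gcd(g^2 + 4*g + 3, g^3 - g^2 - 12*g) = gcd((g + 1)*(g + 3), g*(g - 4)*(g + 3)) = g + 3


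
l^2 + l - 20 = (l - 4)*(l + 5)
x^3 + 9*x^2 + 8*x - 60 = (x - 2)*(x + 5)*(x + 6)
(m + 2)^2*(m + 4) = m^3 + 8*m^2 + 20*m + 16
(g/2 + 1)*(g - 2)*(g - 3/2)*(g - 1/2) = g^4/2 - g^3 - 13*g^2/8 + 4*g - 3/2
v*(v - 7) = v^2 - 7*v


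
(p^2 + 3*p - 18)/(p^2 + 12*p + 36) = (p - 3)/(p + 6)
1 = 1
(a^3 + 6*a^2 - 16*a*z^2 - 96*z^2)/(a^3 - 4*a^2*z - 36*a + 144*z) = (a + 4*z)/(a - 6)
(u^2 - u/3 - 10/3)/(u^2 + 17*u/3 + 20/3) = (u - 2)/(u + 4)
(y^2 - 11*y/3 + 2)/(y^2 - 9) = (y - 2/3)/(y + 3)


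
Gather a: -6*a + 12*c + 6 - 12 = -6*a + 12*c - 6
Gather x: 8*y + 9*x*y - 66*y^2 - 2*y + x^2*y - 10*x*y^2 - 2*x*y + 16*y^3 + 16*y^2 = x^2*y + x*(-10*y^2 + 7*y) + 16*y^3 - 50*y^2 + 6*y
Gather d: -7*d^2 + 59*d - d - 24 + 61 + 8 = -7*d^2 + 58*d + 45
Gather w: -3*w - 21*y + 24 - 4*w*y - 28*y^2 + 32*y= w*(-4*y - 3) - 28*y^2 + 11*y + 24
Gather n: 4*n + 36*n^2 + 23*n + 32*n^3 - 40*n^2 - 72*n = 32*n^3 - 4*n^2 - 45*n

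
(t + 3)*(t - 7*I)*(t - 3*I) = t^3 + 3*t^2 - 10*I*t^2 - 21*t - 30*I*t - 63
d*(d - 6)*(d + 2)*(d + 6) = d^4 + 2*d^3 - 36*d^2 - 72*d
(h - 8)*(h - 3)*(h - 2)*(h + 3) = h^4 - 10*h^3 + 7*h^2 + 90*h - 144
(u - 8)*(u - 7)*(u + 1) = u^3 - 14*u^2 + 41*u + 56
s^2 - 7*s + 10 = (s - 5)*(s - 2)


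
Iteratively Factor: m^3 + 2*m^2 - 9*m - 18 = (m + 3)*(m^2 - m - 6) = (m + 2)*(m + 3)*(m - 3)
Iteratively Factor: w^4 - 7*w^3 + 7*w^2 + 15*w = (w + 1)*(w^3 - 8*w^2 + 15*w) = (w - 5)*(w + 1)*(w^2 - 3*w) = (w - 5)*(w - 3)*(w + 1)*(w)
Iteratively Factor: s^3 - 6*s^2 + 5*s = (s)*(s^2 - 6*s + 5) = s*(s - 5)*(s - 1)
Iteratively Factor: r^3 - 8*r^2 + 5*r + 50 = (r - 5)*(r^2 - 3*r - 10) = (r - 5)^2*(r + 2)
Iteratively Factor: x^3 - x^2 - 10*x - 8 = (x + 1)*(x^2 - 2*x - 8) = (x + 1)*(x + 2)*(x - 4)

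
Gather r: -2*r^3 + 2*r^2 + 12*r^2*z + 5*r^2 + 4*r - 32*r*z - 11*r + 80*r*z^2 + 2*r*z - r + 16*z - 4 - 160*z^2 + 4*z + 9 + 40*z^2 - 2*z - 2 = -2*r^3 + r^2*(12*z + 7) + r*(80*z^2 - 30*z - 8) - 120*z^2 + 18*z + 3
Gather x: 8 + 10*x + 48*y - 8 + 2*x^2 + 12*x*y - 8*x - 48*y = 2*x^2 + x*(12*y + 2)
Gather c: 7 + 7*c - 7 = 7*c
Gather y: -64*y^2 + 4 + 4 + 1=9 - 64*y^2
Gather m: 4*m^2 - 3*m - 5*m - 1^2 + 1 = 4*m^2 - 8*m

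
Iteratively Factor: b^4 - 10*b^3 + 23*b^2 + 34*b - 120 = (b - 3)*(b^3 - 7*b^2 + 2*b + 40) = (b - 3)*(b + 2)*(b^2 - 9*b + 20) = (b - 4)*(b - 3)*(b + 2)*(b - 5)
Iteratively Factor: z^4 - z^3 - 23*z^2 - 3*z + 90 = (z + 3)*(z^3 - 4*z^2 - 11*z + 30) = (z + 3)^2*(z^2 - 7*z + 10) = (z - 5)*(z + 3)^2*(z - 2)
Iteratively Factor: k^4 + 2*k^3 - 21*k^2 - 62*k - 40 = (k + 4)*(k^3 - 2*k^2 - 13*k - 10) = (k + 2)*(k + 4)*(k^2 - 4*k - 5) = (k - 5)*(k + 2)*(k + 4)*(k + 1)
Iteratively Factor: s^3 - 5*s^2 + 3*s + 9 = (s - 3)*(s^2 - 2*s - 3) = (s - 3)^2*(s + 1)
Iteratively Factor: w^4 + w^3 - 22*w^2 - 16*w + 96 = (w + 3)*(w^3 - 2*w^2 - 16*w + 32) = (w + 3)*(w + 4)*(w^2 - 6*w + 8) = (w - 4)*(w + 3)*(w + 4)*(w - 2)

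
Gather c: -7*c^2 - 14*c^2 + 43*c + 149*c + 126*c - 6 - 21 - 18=-21*c^2 + 318*c - 45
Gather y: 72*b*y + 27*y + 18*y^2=18*y^2 + y*(72*b + 27)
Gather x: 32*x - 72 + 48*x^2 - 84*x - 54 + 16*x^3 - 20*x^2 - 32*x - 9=16*x^3 + 28*x^2 - 84*x - 135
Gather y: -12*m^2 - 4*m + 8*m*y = -12*m^2 + 8*m*y - 4*m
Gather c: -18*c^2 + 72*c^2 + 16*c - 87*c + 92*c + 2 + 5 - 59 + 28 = 54*c^2 + 21*c - 24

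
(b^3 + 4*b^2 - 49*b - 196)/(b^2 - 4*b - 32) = (b^2 - 49)/(b - 8)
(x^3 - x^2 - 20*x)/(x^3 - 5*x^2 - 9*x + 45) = x*(x + 4)/(x^2 - 9)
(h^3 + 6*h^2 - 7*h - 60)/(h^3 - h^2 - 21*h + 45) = (h + 4)/(h - 3)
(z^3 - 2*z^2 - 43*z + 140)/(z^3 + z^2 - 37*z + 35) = (z - 4)/(z - 1)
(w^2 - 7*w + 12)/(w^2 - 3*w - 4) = (w - 3)/(w + 1)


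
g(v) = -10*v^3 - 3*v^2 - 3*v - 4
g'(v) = -30*v^2 - 6*v - 3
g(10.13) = -10737.33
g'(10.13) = -3142.29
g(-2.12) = 84.16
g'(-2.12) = -125.11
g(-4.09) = 642.26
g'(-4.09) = -480.30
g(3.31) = -409.45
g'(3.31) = -351.54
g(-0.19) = -3.47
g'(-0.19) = -2.94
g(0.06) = -4.19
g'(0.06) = -3.47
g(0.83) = -14.27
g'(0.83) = -28.65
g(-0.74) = 0.63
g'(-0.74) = -14.99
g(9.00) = -7564.00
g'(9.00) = -2487.00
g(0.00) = -4.00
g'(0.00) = -3.00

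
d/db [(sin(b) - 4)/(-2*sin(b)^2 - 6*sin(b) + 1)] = (2*sin(b)^2 - 16*sin(b) - 23)*cos(b)/(6*sin(b) - cos(2*b))^2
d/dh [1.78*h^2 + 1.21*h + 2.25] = 3.56*h + 1.21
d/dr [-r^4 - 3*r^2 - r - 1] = -4*r^3 - 6*r - 1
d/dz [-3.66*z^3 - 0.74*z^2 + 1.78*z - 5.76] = -10.98*z^2 - 1.48*z + 1.78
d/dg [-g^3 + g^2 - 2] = g*(2 - 3*g)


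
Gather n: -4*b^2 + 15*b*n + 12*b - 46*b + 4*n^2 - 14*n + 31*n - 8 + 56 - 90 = -4*b^2 - 34*b + 4*n^2 + n*(15*b + 17) - 42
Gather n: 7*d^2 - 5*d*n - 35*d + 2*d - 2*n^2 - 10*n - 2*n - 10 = 7*d^2 - 33*d - 2*n^2 + n*(-5*d - 12) - 10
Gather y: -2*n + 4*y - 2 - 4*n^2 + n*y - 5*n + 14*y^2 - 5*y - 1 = -4*n^2 - 7*n + 14*y^2 + y*(n - 1) - 3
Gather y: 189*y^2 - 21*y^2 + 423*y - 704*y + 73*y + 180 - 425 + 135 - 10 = 168*y^2 - 208*y - 120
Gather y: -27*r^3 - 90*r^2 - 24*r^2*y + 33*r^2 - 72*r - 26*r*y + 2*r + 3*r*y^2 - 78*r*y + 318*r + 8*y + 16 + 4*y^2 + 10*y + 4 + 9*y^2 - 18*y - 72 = -27*r^3 - 57*r^2 + 248*r + y^2*(3*r + 13) + y*(-24*r^2 - 104*r) - 52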